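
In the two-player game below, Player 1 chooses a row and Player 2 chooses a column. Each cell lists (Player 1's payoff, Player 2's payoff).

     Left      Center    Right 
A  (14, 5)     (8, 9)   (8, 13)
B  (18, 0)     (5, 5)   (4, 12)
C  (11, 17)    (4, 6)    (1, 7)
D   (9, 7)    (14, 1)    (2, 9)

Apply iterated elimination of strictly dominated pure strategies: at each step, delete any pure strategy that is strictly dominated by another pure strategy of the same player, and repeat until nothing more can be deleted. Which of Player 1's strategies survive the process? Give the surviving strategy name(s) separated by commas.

A

Player 1's strategy C is strictly dominated by A (Left: 14>11, Center: 8>4, Right: 8>1) and is removed.
Player 2's strategy Left is strictly dominated by Right (A: 13>5, B: 12>0, D: 9>7) and is removed.
Row B is eliminated: A beats it against every remaining column (Center: 8>5, Right: 8>4).
Player 2's strategy Center is strictly dominated by Right (A: 13>9, D: 9>1) and is removed.
Player 1's strategy D is strictly dominated by A (Right: 8>2) and is removed.
Among the remaining strategies, none is strictly dominated by another pure strategy of the same player, so the elimination stops.
Surviving strategies — Player 1: {A}; Player 2: {Right}.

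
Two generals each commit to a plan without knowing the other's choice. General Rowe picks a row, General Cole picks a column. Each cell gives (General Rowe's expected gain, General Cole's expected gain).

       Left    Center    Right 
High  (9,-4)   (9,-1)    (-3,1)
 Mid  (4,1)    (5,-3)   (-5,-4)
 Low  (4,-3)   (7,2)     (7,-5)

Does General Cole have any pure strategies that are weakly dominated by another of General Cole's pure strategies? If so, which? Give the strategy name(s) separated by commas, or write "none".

Left: no other strategy beats it everywhere (Center at Mid (1>-3); Right at Mid (1>-4)).
Center is not dominated — it holds its own against Left at High (-1>-4); Right at Mid (-3>-4).
Right: no other strategy beats it everywhere (Left at High (1>-4); Center at High (1>-1)).

none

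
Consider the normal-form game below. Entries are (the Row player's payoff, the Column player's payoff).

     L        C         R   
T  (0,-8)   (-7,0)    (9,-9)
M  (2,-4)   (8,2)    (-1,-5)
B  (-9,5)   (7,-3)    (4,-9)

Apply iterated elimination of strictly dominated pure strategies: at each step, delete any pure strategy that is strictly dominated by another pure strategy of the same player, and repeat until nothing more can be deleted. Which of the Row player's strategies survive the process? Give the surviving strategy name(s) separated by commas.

M

For the Column player, L strictly dominates R on the remaining rows (T: -8>-9, M: -4>-5, B: 5>-9); eliminate R.
Row T is eliminated: M beats it against every remaining column (L: 2>0, C: 8>-7).
Row B is eliminated: M beats it against every remaining column (L: 2>-9, C: 8>7).
The Column player's strategy L is strictly dominated by C (M: 2>-4) and is removed.
Among the remaining strategies, none is strictly dominated by another pure strategy of the same player, so the elimination stops.
Surviving strategies — the Row player: {M}; the Column player: {C}.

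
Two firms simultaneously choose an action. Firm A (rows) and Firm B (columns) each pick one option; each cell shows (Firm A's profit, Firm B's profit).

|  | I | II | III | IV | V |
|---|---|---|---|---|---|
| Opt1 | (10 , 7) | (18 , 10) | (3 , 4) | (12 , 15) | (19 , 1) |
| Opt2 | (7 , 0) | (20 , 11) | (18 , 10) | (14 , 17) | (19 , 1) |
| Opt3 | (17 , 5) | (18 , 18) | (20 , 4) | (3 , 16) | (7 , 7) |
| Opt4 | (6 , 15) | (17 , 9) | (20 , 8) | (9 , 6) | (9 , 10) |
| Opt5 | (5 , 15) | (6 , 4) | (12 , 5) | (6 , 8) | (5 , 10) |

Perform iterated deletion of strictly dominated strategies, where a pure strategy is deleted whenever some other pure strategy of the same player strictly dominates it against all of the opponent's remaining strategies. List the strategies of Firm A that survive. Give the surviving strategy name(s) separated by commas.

Opt2

For Firm A, Opt2 strictly dominates Opt5 on the remaining columns (I: 7>5, II: 20>6, III: 18>12, IV: 14>6, V: 19>5); eliminate Opt5.
Firm B's strategy III is strictly dominated by II (Opt1: 10>4, Opt2: 11>10, Opt3: 18>4, Opt4: 9>8) and is removed.
Row Opt4 is eliminated: Opt1 beats it against every remaining column (I: 10>6, II: 18>17, IV: 12>9, V: 19>9).
Firm B's strategy I is strictly dominated by II (Opt1: 10>7, Opt2: 11>0, Opt3: 18>5) and is removed.
Row Opt3 is eliminated: Opt2 beats it against every remaining column (II: 20>18, IV: 14>3, V: 19>7).
For Firm B, IV strictly dominates II on the remaining rows (Opt1: 15>10, Opt2: 17>11); eliminate II.
Firm B's strategy V is strictly dominated by IV (Opt1: 15>1, Opt2: 17>1) and is removed.
For Firm A, Opt2 strictly dominates Opt1 on the remaining columns (IV: 14>12); eliminate Opt1.
Among the remaining strategies, none is strictly dominated by another pure strategy of the same player, so the elimination stops.
Surviving strategies — Firm A: {Opt2}; Firm B: {IV}.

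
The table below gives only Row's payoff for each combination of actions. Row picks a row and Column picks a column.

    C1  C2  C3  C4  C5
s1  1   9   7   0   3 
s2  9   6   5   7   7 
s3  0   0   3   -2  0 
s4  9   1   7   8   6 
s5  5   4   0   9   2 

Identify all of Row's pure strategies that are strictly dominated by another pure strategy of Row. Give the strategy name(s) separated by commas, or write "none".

s3

s1: no other strategy beats it everywhere (s2 at C2 (9>6); s3 at C1 (1>0); s4 at C2 (9>1); s5 at C2 (9>4)).
Nothing dominates s2: s1 at C1 (9>1); s3 at C1 (9>0); s4 at C1 (9=9); s5 at C1 (9>5).
s1 strictly dominates s3 — C1: 1>0, C2: 9>0, C3: 7>3, C4: 0>-2, C5: 3>0.
s4: no other strategy beats it everywhere (s1 at C1 (9>1); s2 at C1 (9=9); s3 at C1 (9>0); s5 at C1 (9>5)).
s5 is not dominated — it holds its own against s1 at C1 (5>1); s2 at C4 (9>7); s3 at C1 (5>0); s4 at C2 (4>1).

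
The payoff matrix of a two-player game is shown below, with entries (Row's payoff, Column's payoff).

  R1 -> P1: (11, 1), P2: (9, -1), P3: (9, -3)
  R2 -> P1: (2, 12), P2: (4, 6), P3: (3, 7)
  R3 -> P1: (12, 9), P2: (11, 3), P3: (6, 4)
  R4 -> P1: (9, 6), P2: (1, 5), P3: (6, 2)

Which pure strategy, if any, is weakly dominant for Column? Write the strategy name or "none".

P1

P1 vs P2: R1: 1>-1, R2: 12>6, R3: 9>3, R4: 6>5.
P1 vs P3: R1: 1>-3, R2: 12>7, R3: 9>4, R4: 6>2.
P1 is at least as good as every other strategy against every opponent action, so it is weakly dominant.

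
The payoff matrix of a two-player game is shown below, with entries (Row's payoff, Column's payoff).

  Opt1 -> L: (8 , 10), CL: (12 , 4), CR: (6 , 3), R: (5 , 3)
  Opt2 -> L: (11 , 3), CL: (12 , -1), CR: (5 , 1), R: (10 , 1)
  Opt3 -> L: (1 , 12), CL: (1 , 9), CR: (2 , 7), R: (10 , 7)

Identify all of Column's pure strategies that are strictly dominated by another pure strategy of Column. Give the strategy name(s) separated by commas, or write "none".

CL, CR, R

Nothing dominates L: CL at Opt1 (10>4); CR at Opt1 (10>3); R at Opt1 (10>3).
L strictly dominates CL — Opt1: 10>4, Opt2: 3>-1, Opt3: 12>9.
CR: dominated, since L does at least as well everywhere (Opt1: 10>3, Opt2: 3>1, Opt3: 12>7).
R: dominated, since L does at least as well everywhere (Opt1: 10>3, Opt2: 3>1, Opt3: 12>7).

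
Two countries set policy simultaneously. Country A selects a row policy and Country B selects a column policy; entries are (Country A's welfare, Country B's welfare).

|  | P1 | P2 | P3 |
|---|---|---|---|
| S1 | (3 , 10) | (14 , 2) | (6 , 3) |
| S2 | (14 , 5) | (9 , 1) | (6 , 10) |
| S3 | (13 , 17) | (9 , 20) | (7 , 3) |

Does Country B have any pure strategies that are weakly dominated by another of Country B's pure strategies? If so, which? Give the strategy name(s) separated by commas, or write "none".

none

P1 is not dominated — it holds its own against P2 at S1 (10>2); P3 at S1 (10>3).
P2: no other strategy beats it everywhere (P1 at S3 (20>17); P3 at S3 (20>3)).
P3 is not dominated — it holds its own against P1 at S2 (10>5); P2 at S1 (3>2).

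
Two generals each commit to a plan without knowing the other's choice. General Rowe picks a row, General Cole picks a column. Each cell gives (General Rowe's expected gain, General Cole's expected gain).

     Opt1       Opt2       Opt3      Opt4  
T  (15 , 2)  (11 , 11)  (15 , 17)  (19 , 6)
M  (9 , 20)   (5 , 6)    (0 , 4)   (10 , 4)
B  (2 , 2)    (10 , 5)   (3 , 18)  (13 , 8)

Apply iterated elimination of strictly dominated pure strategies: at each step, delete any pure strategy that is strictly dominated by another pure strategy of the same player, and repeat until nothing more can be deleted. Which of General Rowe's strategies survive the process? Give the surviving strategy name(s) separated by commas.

For General Rowe, T strictly dominates M on the remaining columns (Opt1: 15>9, Opt2: 11>5, Opt3: 15>0, Opt4: 19>10); eliminate M.
General Rowe's strategy B is strictly dominated by T (Opt1: 15>2, Opt2: 11>10, Opt3: 15>3, Opt4: 19>13) and is removed.
General Cole's strategy Opt1 is strictly dominated by Opt2 (T: 11>2) and is removed.
General Cole's strategy Opt2 is strictly dominated by Opt3 (T: 17>11) and is removed.
For General Cole, Opt3 strictly dominates Opt4 on the remaining rows (T: 17>6); eliminate Opt4.
Among the remaining strategies, none is strictly dominated by another pure strategy of the same player, so the elimination stops.
Surviving strategies — General Rowe: {T}; General Cole: {Opt3}.

T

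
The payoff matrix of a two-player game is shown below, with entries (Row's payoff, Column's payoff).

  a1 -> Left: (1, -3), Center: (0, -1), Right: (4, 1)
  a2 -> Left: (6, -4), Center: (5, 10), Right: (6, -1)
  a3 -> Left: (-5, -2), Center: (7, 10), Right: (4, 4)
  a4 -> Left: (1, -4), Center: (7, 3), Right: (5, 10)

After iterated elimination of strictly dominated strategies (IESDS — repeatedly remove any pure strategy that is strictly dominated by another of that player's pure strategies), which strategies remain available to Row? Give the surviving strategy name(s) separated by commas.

For Row, a2 strictly dominates a1 on the remaining columns (Left: 6>1, Center: 5>0, Right: 6>4); eliminate a1.
Column's strategy Left is strictly dominated by Center (a2: 10>-4, a3: 10>-2, a4: 3>-4) and is removed.
Among the remaining strategies, none is strictly dominated by another pure strategy of the same player, so the elimination stops.
Surviving strategies — Row: {a2, a3, a4}; Column: {Center, Right}.

a2, a3, a4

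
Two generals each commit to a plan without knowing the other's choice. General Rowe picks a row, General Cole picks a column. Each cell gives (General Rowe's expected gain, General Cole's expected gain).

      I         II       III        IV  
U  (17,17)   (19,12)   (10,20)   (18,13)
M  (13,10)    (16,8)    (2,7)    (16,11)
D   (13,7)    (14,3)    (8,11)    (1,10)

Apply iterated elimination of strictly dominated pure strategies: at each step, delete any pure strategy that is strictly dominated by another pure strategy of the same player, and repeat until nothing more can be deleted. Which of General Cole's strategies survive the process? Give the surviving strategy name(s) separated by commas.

For General Rowe, U strictly dominates M on the remaining columns (I: 17>13, II: 19>16, III: 10>2, IV: 18>16); eliminate M.
For General Rowe, U strictly dominates D on the remaining columns (I: 17>13, II: 19>14, III: 10>8, IV: 18>1); eliminate D.
For General Cole, III strictly dominates I on the remaining rows (U: 20>17); eliminate I.
Column II is eliminated: III beats it against every remaining row (U: 20>12).
For General Cole, III strictly dominates IV on the remaining rows (U: 20>13); eliminate IV.
Among the remaining strategies, none is strictly dominated by another pure strategy of the same player, so the elimination stops.
Surviving strategies — General Rowe: {U}; General Cole: {III}.

III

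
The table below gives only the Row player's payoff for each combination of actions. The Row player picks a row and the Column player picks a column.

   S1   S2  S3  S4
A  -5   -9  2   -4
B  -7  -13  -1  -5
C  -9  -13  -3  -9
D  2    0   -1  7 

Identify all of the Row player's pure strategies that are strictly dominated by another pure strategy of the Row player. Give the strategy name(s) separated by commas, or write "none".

B, C

A: no other strategy beats it everywhere (B at S1 (-5>-7); C at S1 (-5>-9); D at S3 (2>-1)).
A strictly dominates B — S1: -5>-7, S2: -9>-13, S3: 2>-1, S4: -4>-5.
C: dominated, since A does at least as well everywhere (S1: -5>-9, S2: -9>-13, S3: 2>-3, S4: -4>-9).
D is not dominated — it holds its own against A at S1 (2>-5); B at S1 (2>-7); C at S1 (2>-9).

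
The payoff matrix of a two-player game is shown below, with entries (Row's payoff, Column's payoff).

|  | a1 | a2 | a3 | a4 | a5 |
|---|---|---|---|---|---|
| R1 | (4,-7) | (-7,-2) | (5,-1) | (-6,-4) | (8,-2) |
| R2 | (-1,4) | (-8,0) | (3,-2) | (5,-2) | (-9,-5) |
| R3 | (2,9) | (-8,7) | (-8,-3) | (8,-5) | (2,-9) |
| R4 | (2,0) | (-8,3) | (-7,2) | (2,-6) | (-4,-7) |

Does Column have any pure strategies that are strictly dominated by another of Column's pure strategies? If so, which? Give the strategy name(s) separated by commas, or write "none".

a1 is not dominated — it holds its own against a2 at R2 (4>0); a3 at R2 (4>-2); a4 at R2 (4>-2); a5 at R2 (4>-5).
a2 is not dominated — it holds its own against a1 at R1 (-2>-7); a3 at R2 (0>-2); a4 at R1 (-2>-4); a5 at R1 (-2=-2).
Nothing dominates a3: a1 at R1 (-1>-7); a2 at R1 (-1>-2); a4 at R1 (-1>-4); a5 at R1 (-1>-2).
a2 strictly dominates a4 — R1: -2>-4, R2: 0>-2, R3: 7>-5, R4: 3>-6.
a3 strictly dominates a5 — R1: -1>-2, R2: -2>-5, R3: -3>-9, R4: 2>-7.

a4, a5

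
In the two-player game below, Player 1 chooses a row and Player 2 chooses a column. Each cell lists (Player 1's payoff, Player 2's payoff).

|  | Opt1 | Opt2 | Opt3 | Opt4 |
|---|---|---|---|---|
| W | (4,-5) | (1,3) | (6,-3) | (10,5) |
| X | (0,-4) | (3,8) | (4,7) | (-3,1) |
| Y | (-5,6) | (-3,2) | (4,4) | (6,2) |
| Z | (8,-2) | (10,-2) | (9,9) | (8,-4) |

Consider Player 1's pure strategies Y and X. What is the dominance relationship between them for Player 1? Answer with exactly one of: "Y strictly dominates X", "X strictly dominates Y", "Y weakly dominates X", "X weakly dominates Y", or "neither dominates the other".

neither dominates the other

Compare Y to X across every action of Player 2: Opt1: -5<0, Opt2: -3<3, Opt3: 4=4, Opt4: 6>-3.
Y does better at Opt4 but worse at Opt1, Opt2; neither strategy dominates the other.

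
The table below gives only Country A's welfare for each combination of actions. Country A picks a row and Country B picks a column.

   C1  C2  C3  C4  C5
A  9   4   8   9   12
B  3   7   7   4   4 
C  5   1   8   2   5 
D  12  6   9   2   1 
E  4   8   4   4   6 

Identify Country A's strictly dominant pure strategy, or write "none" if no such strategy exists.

none

A fails to dominate B at C2 (4<7).
B fails to dominate A at C1 (3<9).
C fails to dominate A at C1 (5<9).
D fails to dominate A at C4 (2<9).
E fails to dominate A at C1 (4<9).
No single strategy dominates all the others.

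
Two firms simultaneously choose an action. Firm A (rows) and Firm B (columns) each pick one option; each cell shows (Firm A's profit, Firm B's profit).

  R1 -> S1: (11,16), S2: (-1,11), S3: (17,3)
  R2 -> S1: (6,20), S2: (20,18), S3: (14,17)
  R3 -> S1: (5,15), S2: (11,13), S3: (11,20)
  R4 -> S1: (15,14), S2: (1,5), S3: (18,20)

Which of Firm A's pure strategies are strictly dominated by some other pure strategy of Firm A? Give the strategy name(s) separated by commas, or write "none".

R1, R3

R4 strictly dominates R1 — S1: 15>11, S2: 1>-1, S3: 18>17.
R2: no other strategy beats it everywhere (R1 at S2 (20>-1); R3 at S1 (6>5); R4 at S2 (20>1)).
R2 strictly dominates R3 — S1: 6>5, S2: 20>11, S3: 14>11.
R4 is not dominated — it holds its own against R1 at S1 (15>11); R2 at S1 (15>6); R3 at S1 (15>5).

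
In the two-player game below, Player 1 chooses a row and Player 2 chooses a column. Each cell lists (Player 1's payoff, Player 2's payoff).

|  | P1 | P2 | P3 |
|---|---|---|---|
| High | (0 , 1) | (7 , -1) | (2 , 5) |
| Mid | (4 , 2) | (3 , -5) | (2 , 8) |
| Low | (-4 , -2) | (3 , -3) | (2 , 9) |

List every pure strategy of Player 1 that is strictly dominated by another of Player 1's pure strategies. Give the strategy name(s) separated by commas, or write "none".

none

High is not dominated — it holds its own against Mid at P2 (7>3); Low at P1 (0>-4).
Mid is not dominated — it holds its own against High at P1 (4>0); Low at P1 (4>-4).
Low is not dominated — it holds its own against High at P3 (2=2); Mid at P2 (3=3).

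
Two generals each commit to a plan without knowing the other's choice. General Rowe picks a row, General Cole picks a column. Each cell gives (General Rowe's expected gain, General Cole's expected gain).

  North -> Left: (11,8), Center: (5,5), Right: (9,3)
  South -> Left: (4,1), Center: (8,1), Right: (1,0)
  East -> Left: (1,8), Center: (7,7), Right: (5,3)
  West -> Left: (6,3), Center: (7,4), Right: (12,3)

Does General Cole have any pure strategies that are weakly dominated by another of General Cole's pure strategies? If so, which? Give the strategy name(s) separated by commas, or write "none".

Left is not dominated — it holds its own against Center at North (8>5); Right at North (8>3).
Nothing dominates Center: Left at West (4>3); Right at North (5>3).
Right: dominated, since Left does at least as well everywhere (North: 8>3, South: 1>0, East: 8>3, West: 3=3).

Right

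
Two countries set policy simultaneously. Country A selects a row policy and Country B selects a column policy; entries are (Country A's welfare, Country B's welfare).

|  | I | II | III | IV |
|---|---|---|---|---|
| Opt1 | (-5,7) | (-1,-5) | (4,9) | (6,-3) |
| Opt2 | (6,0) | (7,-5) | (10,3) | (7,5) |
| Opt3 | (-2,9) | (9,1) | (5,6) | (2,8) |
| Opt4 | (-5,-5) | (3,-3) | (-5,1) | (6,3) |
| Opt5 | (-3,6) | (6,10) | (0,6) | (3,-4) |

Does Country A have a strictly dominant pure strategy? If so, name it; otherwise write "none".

none

Opt1 fails to dominate Opt2 at I (-5<6).
Opt2 fails to dominate Opt3 at II (7<9).
Opt3 fails to dominate Opt1 at IV (2<6).
Opt4 fails to dominate Opt1 at I (-5=-5).
Opt5 fails to dominate Opt1 at III (0<4).
No single strategy dominates all the others.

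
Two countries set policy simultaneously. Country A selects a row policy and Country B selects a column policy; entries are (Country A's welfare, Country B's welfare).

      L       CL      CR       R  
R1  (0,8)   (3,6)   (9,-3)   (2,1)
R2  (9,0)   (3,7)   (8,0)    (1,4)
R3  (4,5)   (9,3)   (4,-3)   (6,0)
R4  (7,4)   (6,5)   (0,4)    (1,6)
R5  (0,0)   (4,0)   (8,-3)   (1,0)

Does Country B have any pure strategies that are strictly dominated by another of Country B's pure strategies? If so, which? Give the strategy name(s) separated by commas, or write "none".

CR

L: no other strategy beats it everywhere (CL at R1 (8>6); CR at R1 (8>-3); R at R1 (8>1)).
Nothing dominates CL: L at R2 (7>0); CR at R1 (6>-3); R at R1 (6>1).
CR: dominated, since CL does at least as well everywhere (R1: 6>-3, R2: 7>0, R3: 3>-3, R4: 5>4, R5: 0>-3).
R: no other strategy beats it everywhere (L at R2 (4>0); CL at R4 (6>5); CR at R1 (1>-3)).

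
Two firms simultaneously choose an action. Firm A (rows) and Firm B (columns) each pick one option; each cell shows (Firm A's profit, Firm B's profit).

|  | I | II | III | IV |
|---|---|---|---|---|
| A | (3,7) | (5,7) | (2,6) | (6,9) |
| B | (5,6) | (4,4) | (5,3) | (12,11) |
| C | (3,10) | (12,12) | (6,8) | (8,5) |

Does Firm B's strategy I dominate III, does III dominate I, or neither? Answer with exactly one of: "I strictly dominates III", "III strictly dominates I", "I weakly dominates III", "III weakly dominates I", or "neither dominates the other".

I strictly dominates III

Compare I to III across each choice by Firm A: A: 7>6, B: 6>3, C: 10>8.
I gives a strictly higher payoff against each choice by Firm A, so I strictly dominates III.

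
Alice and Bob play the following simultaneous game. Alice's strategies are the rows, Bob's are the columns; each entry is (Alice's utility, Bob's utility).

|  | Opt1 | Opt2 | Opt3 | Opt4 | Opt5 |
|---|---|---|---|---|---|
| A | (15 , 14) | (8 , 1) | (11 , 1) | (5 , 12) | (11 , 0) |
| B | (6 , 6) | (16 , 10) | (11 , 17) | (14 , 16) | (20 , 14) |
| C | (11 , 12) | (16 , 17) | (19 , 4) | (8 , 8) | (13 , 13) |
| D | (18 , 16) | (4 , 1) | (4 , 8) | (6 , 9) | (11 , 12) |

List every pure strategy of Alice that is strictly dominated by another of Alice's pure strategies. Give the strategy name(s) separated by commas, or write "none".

none

Nothing dominates A: B at Opt1 (15>6); C at Opt1 (15>11); D at Opt2 (8>4).
B is not dominated — it holds its own against A at Opt2 (16>8); C at Opt2 (16=16); D at Opt2 (16>4).
C: no other strategy beats it everywhere (A at Opt2 (16>8); B at Opt1 (11>6); D at Opt2 (16>4)).
Nothing dominates D: A at Opt1 (18>15); B at Opt1 (18>6); C at Opt1 (18>11).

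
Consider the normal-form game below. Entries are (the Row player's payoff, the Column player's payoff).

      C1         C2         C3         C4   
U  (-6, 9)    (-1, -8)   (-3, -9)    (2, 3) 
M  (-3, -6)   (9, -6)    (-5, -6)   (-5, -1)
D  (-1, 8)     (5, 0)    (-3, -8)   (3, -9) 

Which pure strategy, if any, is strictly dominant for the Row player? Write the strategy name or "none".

U fails to dominate M at C1 (-6<-3).
M fails to dominate U at C3 (-5<-3).
D fails to dominate U at C3 (-3=-3).
No single strategy dominates all the others.

none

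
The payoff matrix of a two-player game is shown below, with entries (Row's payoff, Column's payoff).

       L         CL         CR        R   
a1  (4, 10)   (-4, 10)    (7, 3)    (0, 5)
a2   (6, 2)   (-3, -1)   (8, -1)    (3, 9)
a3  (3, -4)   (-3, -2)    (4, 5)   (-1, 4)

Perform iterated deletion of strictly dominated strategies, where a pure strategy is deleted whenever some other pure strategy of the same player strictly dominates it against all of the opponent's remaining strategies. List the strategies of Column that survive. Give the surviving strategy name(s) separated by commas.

Row's strategy a1 is strictly dominated by a2 (L: 6>4, CL: -3>-4, CR: 8>7, R: 3>0) and is removed.
Column L is eliminated: R beats it against every remaining row (a2: 9>2, a3: 4>-4).
Column's strategy CL is strictly dominated by R (a2: 9>-1, a3: 4>-2) and is removed.
Row's strategy a3 is strictly dominated by a2 (CR: 8>4, R: 3>-1) and is removed.
For Column, R strictly dominates CR on the remaining rows (a2: 9>-1); eliminate CR.
Among the remaining strategies, none is strictly dominated by another pure strategy of the same player, so the elimination stops.
Surviving strategies — Row: {a2}; Column: {R}.

R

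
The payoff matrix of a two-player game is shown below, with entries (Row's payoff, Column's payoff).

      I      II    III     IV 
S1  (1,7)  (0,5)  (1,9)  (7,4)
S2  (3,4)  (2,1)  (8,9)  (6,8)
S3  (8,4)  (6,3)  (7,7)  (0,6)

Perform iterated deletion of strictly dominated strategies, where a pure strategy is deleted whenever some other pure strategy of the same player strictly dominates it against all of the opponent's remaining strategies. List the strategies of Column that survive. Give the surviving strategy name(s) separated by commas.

III

Column I is eliminated: III beats it against every remaining row (S1: 9>7, S2: 9>4, S3: 7>4).
For Column, III strictly dominates II on the remaining rows (S1: 9>5, S2: 9>1, S3: 7>3); eliminate II.
Row S3 is eliminated: S2 beats it against every remaining column (III: 8>7, IV: 6>0).
For Column, III strictly dominates IV on the remaining rows (S1: 9>4, S2: 9>8); eliminate IV.
Row S1 is eliminated: S2 beats it against every remaining column (III: 8>1).
Among the remaining strategies, none is strictly dominated by another pure strategy of the same player, so the elimination stops.
Surviving strategies — Row: {S2}; Column: {III}.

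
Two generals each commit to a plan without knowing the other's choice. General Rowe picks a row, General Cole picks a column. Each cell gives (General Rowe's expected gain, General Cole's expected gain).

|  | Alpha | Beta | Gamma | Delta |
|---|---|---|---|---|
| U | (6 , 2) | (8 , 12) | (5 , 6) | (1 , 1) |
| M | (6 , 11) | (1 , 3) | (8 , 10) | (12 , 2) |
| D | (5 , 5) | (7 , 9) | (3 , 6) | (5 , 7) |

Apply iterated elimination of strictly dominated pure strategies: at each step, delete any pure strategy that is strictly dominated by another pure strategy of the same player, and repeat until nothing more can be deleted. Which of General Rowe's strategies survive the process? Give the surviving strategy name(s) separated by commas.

U, M

General Cole's strategy Delta is strictly dominated by Beta (U: 12>1, M: 3>2, D: 9>7) and is removed.
General Rowe's strategy D is strictly dominated by U (Alpha: 6>5, Beta: 8>7, Gamma: 5>3) and is removed.
Among the remaining strategies, none is strictly dominated by another pure strategy of the same player, so the elimination stops.
Surviving strategies — General Rowe: {U, M}; General Cole: {Alpha, Beta, Gamma}.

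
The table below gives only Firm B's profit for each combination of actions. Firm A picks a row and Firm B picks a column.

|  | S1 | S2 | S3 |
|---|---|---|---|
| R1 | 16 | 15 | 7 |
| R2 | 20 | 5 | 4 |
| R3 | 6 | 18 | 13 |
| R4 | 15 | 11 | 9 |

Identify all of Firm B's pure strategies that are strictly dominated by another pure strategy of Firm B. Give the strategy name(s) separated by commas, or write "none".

S3

Nothing dominates S1: S2 at R1 (16>15); S3 at R1 (16>7).
S2 is not dominated — it holds its own against S1 at R3 (18>6); S3 at R1 (15>7).
S3 is strictly dominated by S2 (R1: 15>7, R2: 5>4, R3: 18>13, R4: 11>9).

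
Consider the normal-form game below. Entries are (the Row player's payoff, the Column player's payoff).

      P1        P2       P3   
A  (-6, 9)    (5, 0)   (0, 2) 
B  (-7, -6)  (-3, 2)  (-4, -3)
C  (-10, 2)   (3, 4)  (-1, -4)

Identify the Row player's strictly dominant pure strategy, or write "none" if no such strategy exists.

A vs B: P1: -6>-7, P2: 5>-3, P3: 0>-4.
A vs C: P1: -6>-10, P2: 5>3, P3: 0>-1.
A strictly beats every other strategy against every opponent action, so it is strictly dominant.

A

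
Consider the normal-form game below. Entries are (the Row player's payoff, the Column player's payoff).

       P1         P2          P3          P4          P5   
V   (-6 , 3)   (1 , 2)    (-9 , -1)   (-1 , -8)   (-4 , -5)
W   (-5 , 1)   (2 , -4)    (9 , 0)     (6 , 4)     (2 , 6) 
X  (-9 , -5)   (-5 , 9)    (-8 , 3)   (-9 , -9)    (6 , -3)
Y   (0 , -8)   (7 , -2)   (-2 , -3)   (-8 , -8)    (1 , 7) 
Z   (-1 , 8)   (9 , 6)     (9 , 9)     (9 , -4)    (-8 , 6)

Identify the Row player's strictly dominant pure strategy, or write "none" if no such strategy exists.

none

V fails to dominate W at P1 (-6<-5).
W fails to dominate X at P5 (2<6).
X fails to dominate V at P1 (-9<-6).
Y fails to dominate V at P4 (-8<-1).
Z fails to dominate V at P5 (-8<-4).
No single strategy dominates all the others.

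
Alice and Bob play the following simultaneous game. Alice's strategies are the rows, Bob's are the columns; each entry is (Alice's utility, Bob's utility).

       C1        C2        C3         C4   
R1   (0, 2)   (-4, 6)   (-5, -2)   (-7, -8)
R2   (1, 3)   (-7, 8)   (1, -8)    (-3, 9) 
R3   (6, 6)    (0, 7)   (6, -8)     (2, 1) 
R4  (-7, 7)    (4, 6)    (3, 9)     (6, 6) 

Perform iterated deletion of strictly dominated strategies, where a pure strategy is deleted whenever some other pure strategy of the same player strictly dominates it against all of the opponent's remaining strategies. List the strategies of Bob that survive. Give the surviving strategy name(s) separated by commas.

Alice's strategy R1 is strictly dominated by R3 (C1: 6>0, C2: 0>-4, C3: 6>-5, C4: 2>-7) and is removed.
For Alice, R3 strictly dominates R2 on the remaining columns (C1: 6>1, C2: 0>-7, C3: 6>1, C4: 2>-3); eliminate R2.
For Bob, C1 strictly dominates C4 on the remaining rows (R3: 6>1, R4: 7>6); eliminate C4.
Among the remaining strategies, none is strictly dominated by another pure strategy of the same player, so the elimination stops.
Surviving strategies — Alice: {R3, R4}; Bob: {C1, C2, C3}.

C1, C2, C3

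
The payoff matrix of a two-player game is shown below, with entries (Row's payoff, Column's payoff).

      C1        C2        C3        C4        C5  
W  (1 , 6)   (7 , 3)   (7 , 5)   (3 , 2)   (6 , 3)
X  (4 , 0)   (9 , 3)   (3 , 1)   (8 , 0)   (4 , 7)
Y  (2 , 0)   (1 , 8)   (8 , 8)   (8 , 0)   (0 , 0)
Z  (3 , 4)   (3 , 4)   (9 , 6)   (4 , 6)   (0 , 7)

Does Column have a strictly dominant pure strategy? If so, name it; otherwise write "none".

C1 fails to dominate C2 at X (0<3).
C2 fails to dominate C1 at W (3<6).
C3 fails to dominate C1 at W (5<6).
C4 fails to dominate C1 at W (2<6).
C5 fails to dominate C1 at W (3<6).
No single strategy dominates all the others.

none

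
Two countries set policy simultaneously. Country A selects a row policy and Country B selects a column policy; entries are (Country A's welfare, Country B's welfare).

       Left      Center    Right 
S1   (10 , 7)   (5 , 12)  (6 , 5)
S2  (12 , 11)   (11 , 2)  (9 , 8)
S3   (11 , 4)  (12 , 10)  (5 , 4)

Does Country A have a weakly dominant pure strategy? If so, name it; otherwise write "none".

none

S1 fails to dominate S2 at Left (10<12).
S2 fails to dominate S3 at Center (11<12).
S3 fails to dominate S1 at Right (5<6).
No single strategy dominates all the others.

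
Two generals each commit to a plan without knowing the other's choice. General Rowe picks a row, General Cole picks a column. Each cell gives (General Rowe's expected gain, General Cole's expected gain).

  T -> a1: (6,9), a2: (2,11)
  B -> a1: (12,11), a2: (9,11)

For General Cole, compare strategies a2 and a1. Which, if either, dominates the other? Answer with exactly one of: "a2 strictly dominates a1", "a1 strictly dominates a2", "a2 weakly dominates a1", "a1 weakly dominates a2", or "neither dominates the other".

a2 weakly dominates a1

a2's payoffs vs a1's, by General Rowe's action — T: 11>9, B: 11=11.
a2 is at least as good everywhere and strictly better somewhere (tied only at B), so a2 weakly but not strictly dominates a1.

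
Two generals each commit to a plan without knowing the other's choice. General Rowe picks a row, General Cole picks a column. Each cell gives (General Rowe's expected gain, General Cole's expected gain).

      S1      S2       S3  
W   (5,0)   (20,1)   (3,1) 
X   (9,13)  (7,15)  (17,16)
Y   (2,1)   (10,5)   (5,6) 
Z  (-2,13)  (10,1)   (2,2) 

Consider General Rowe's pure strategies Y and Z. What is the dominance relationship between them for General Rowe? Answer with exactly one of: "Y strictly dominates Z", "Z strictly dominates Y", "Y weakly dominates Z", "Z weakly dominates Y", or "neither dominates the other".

Y's payoffs vs Z's, by General Cole's action — S1: 2>-2, S2: 10=10, S3: 5>2.
Y is at least as good everywhere and strictly better somewhere (tied only at S2), so Y weakly but not strictly dominates Z.

Y weakly dominates Z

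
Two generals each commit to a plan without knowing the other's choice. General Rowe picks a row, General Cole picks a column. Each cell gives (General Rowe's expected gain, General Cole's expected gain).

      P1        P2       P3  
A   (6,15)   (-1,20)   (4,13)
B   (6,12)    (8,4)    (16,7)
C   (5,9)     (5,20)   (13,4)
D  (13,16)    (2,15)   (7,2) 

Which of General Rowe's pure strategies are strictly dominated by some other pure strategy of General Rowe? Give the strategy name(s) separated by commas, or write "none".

A, C

A is strictly dominated by D (P1: 13>6, P2: 2>-1, P3: 7>4).
B: no other strategy beats it everywhere (A at P1 (6=6); C at P1 (6>5); D at P2 (8>2)).
C: dominated, since B does at least as well everywhere (P1: 6>5, P2: 8>5, P3: 16>13).
D: no other strategy beats it everywhere (A at P1 (13>6); B at P1 (13>6); C at P1 (13>5)).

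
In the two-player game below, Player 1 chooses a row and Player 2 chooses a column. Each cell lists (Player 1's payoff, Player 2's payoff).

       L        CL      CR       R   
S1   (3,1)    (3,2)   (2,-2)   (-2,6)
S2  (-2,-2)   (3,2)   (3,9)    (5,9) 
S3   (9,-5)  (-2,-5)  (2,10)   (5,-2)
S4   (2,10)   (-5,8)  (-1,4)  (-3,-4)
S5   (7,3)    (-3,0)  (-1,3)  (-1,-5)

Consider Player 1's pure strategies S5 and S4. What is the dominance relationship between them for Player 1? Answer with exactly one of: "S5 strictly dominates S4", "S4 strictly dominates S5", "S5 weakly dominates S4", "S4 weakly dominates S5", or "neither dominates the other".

S5 weakly dominates S4

S5's payoffs vs S4's, by Player 2's action — L: 7>2, CL: -3>-5, CR: -1=-1, R: -1>-3.
S5 is at least as good everywhere and strictly better somewhere (tied only at CR), so S5 weakly but not strictly dominates S4.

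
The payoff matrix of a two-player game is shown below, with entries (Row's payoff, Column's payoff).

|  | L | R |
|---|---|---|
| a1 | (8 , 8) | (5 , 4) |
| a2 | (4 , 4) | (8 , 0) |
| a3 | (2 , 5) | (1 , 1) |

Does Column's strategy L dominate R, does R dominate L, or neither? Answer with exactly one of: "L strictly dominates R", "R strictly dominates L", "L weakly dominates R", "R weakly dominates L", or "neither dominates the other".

L strictly dominates R

L's payoffs vs R's, by Row's action — a1: 8>4, a2: 4>0, a3: 5>1.
Every comparison favours L, so L strictly dominates R.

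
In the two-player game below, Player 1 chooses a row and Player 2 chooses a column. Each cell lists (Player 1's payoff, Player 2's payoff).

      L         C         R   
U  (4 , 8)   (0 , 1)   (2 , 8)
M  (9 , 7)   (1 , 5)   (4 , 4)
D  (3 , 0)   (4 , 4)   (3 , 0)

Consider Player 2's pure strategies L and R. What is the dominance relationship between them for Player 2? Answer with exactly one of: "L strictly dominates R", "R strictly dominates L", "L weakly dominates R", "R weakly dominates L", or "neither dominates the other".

L weakly dominates R

Compare L to R across every action of Player 1: U: 8=8, M: 7>4, D: 0=0.
L is at least as good everywhere and strictly better somewhere (tied only at U, D), so L weakly but not strictly dominates R.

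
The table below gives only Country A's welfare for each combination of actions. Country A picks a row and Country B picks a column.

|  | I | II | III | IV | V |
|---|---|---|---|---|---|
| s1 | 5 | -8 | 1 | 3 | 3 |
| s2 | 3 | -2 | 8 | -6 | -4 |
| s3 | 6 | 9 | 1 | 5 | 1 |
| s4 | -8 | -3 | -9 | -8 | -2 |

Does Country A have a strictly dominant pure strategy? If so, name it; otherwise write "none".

none

s1 fails to dominate s2 at II (-8<-2).
s2 fails to dominate s1 at I (3<5).
s3 fails to dominate s1 at III (1=1).
s4 fails to dominate s1 at I (-8<5).
No single strategy dominates all the others.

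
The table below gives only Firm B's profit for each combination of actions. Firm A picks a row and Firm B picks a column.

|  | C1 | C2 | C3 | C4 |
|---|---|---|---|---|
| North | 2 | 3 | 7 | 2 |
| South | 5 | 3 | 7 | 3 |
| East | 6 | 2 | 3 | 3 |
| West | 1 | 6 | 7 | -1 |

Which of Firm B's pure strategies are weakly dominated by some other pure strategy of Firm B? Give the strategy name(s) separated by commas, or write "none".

C2, C4

Nothing dominates C1: C2 at South (5>3); C3 at East (6>3); C4 at South (5>3).
C2: dominated, since C3 does at least as well everywhere (North: 7>3, South: 7>3, East: 3>2, West: 7>6).
C3 is not dominated — it holds its own against C1 at North (7>2); C2 at North (7>3); C4 at North (7>2).
C4 is weakly dominated by C1 (North: 2=2, South: 5>3, East: 6>3, West: 1>-1).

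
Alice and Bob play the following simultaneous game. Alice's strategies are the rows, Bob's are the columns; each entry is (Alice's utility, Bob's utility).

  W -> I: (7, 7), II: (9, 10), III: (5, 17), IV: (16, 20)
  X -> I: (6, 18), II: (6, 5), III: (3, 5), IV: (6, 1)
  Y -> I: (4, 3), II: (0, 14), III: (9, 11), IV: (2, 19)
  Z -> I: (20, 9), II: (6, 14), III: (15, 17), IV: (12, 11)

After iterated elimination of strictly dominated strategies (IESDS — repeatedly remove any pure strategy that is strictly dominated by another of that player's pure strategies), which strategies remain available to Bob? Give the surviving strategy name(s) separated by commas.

Row X is eliminated: W beats it against every remaining column (I: 7>6, II: 9>6, III: 5>3, IV: 16>6).
Alice's strategy Y is strictly dominated by Z (I: 20>4, II: 6>0, III: 15>9, IV: 12>2) and is removed.
Column I is eliminated: II beats it against every remaining row (W: 10>7, Z: 14>9).
Column II is eliminated: III beats it against every remaining row (W: 17>10, Z: 17>14).
Among the remaining strategies, none is strictly dominated by another pure strategy of the same player, so the elimination stops.
Surviving strategies — Alice: {W, Z}; Bob: {III, IV}.

III, IV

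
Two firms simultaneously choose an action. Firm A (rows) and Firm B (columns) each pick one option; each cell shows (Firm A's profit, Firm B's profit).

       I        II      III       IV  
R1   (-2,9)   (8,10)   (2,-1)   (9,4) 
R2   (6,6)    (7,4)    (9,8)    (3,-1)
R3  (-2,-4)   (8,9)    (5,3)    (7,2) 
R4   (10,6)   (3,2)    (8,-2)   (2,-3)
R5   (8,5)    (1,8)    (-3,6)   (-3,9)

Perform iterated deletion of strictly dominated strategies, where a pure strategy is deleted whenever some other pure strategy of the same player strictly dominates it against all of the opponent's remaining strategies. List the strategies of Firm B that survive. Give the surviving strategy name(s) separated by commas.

I, II, III

For Firm A, R4 strictly dominates R5 on the remaining columns (I: 10>8, II: 3>1, III: 8>-3, IV: 2>-3); eliminate R5.
Column IV is eliminated: II beats it against every remaining row (R1: 10>4, R2: 4>-1, R3: 9>2, R4: 2>-3).
Among the remaining strategies, none is strictly dominated by another pure strategy of the same player, so the elimination stops.
Surviving strategies — Firm A: {R1, R2, R3, R4}; Firm B: {I, II, III}.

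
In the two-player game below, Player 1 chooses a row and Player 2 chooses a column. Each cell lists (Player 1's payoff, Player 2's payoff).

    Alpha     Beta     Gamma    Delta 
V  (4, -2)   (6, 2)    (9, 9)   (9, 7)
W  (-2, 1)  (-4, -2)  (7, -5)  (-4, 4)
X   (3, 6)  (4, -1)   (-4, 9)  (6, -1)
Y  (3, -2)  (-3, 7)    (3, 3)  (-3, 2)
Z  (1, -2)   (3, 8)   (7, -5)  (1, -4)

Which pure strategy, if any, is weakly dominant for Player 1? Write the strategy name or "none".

V vs W: Alpha: 4>-2, Beta: 6>-4, Gamma: 9>7, Delta: 9>-4.
V vs X: Alpha: 4>3, Beta: 6>4, Gamma: 9>-4, Delta: 9>6.
V vs Y: Alpha: 4>3, Beta: 6>-3, Gamma: 9>3, Delta: 9>-3.
V vs Z: Alpha: 4>1, Beta: 6>3, Gamma: 9>7, Delta: 9>1.
V is at least as good as every other strategy against every opponent action, so it is weakly dominant.

V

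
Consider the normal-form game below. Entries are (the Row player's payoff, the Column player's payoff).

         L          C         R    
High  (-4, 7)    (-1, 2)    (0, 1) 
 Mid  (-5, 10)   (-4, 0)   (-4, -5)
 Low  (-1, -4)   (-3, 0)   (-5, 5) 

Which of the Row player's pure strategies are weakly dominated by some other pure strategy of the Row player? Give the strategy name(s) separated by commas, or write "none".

Mid

Nothing dominates High: Mid at L (-4>-5); Low at C (-1>-3).
High weakly dominates Mid — L: -4>-5, C: -1>-4, R: 0>-4.
Low is not dominated — it holds its own against High at L (-1>-4); Mid at L (-1>-5).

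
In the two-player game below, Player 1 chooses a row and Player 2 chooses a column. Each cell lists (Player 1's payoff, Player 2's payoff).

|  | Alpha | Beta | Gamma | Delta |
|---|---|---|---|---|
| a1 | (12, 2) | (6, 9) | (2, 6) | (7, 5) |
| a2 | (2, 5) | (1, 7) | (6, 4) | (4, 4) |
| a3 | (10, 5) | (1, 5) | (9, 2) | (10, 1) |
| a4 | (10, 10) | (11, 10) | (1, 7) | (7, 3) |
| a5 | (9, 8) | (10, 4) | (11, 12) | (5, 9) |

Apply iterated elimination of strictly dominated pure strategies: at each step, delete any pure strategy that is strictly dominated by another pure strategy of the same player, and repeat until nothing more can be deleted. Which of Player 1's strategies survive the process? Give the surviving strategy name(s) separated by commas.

Row a2 is eliminated: a5 beats it against every remaining column (Alpha: 9>2, Beta: 10>1, Gamma: 11>6, Delta: 5>4).
Player 2's strategy Delta is strictly dominated by Gamma (a1: 6>5, a3: 2>1, a4: 7>3, a5: 12>9) and is removed.
Among the remaining strategies, none is strictly dominated by another pure strategy of the same player, so the elimination stops.
Surviving strategies — Player 1: {a1, a3, a4, a5}; Player 2: {Alpha, Beta, Gamma}.

a1, a3, a4, a5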